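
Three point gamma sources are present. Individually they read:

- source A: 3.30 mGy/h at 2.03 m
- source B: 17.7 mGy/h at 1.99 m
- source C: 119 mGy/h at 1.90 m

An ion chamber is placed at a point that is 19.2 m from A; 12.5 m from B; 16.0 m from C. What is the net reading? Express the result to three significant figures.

By superposition, sum each source's inverse-square contribution:
A: 3.30 × (2.03/19.2)² = 0.03689 mGy/h
B: 17.7 × (1.99/12.5)² = 0.4486 mGy/h
C: 119 × (1.90/16.0)² = 1.678 mGy/h
Total = 0.03689 + 0.4486 + 1.678 = 2.163 mGy/h.

2.16 mGy/h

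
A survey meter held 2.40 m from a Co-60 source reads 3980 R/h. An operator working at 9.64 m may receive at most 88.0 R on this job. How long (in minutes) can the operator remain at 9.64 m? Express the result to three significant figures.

21.4 min

Using I₁d₁² = I₂d₂², rate at 9.64 m:
(2.40/9.64)² = 0.06198, so 3980 × 0.06198 = 246.7 R/h.
Stay time = 88.0 R ÷ 246.7 R/h = 0.3567 h = 21.40 min.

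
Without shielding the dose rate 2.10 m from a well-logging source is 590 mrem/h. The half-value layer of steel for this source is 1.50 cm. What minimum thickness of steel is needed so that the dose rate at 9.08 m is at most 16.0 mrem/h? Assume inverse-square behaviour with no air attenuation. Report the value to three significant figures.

At 9.08 m, distance alone gives (2.10/9.08)² = 0.05349, so 590 × 0.05349 = 31.56 mrem/h.
Further attenuation needed: 31.56/16.0 = 1.972.
n = log₂(1.972) = 0.9797 half-value layers.
Thickness = 0.9797 × 1.50 cm = 1.470 cm.

1.47 cm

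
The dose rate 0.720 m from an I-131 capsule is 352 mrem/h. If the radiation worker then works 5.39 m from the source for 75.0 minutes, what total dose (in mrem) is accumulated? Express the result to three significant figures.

Intensity scales as (d₁/d₂)², so rate at 5.39 m:
(0.720/5.39)² = 0.01784, so 352 × 0.01784 = 6.280 mrem/h.
Dose = rate × time = 6.280 mrem/h × 1.250 h = 7.850 mrem.

7.85 mrem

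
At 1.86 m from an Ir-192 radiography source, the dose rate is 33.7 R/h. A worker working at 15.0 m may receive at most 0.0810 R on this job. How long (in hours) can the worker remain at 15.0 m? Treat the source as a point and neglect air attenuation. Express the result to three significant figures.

Since intensity falls as 1/r², rate at 15.0 m:
33.7 × (1.86/15.0)² = 33.7 × 0.01538 = 0.5183 R/h.
Stay time = 0.0810 R ÷ 0.5183 R/h = 0.1563 h.

0.156 h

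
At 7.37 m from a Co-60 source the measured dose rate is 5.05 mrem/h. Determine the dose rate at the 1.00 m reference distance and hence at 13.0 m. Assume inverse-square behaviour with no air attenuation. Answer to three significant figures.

274 mrem/h; 1.62 mrem/h

By the inverse-square law,
At 1.00 m: (7.37/1.00)² = 54.32, so 5.05 × 54.32 = 274.3 mrem/h
At 13.0 m: (1.00/13.0)² = 0.005917, so 274.3 × 0.005917 = 1.623 mrem/h.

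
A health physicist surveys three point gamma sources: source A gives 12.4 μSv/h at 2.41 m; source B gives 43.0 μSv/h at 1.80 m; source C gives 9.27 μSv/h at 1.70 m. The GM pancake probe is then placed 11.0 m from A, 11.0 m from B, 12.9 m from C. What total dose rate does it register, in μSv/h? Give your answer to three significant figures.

1.91 μSv/h

By superposition, sum each source's inverse-square contribution:
A: 12.4 × (2.41/11.0)² = 0.5952 μSv/h
B: 43.0 × (1.80/11.0)² = 1.151 μSv/h
C: 9.27 × (1.70/12.9)² = 0.1610 μSv/h
Total = 0.5952 + 1.151 + 0.1610 = 1.907 μSv/h.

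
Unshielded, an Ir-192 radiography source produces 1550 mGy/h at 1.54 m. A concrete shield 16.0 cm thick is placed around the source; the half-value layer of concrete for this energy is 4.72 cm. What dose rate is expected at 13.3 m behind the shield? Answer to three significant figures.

1.98 mGy/h

Distance alone: (1.54/13.3)² = 0.01341, so 1550 × 0.01341 = 20.79 mGy/h.
Shield: 16.0/4.72 = 3.390 half-value layers → attenuation 2^(−3.390) = 0.09539.
Combined: 20.79 × 0.09539 = 1.983 mGy/h.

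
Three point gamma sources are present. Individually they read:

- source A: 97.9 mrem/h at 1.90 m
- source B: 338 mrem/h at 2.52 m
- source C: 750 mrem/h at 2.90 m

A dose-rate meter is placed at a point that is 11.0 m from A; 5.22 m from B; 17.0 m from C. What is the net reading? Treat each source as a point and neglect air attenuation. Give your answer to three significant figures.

Each source contributes Iᵢ·(dᵢ/rᵢ)²; contributions add.
A: 97.9 × (1.90/11.0)² = 2.921 mrem/h
B: 338 × (2.52/5.22)² = 78.77 mrem/h
C: 750 × (2.90/17.0)² = 21.83 mrem/h
Total = 2.921 + 78.77 + 21.83 = 103.5 mrem/h.

104 mrem/h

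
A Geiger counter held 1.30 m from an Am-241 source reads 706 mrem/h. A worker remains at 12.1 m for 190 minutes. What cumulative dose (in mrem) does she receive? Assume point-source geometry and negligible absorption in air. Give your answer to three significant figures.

25.8 mrem

Since intensity falls as 1/r², rate at 12.1 m:
706 × (1.30/12.1)² = 706 × 0.01154 = 8.147 mrem/h.
Dose = rate × time = 8.147 mrem/h × 3.167 h = 25.80 mrem.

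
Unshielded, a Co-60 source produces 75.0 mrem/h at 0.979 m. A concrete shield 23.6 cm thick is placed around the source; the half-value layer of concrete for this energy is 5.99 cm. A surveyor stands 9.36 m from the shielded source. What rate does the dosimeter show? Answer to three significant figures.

Distance alone: 75.0 × (0.979/9.36)² = 75.0 × 0.01094 = 0.8205 mrem/h.
Shield: 23.6/5.99 = 3.940 half-value layers → attenuation 2^(−3.940) = 0.06515.
Combined: 0.8205 × 0.06515 = 0.05346 mrem/h.

0.0535 mrem/h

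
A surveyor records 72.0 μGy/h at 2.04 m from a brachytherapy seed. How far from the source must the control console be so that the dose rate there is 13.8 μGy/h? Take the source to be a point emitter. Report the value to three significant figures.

Since intensity falls as 1/r², d₂ = d₁·√(I₁/I₂).
I₁/I₂ = 72.0/13.8 = 5.217, so d₂ = 2.04 × √5.217 = 4.660 m.

4.66 m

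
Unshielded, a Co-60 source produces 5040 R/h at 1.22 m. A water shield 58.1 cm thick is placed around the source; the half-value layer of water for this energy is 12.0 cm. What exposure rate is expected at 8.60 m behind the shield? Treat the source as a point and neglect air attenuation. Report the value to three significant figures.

3.54 R/h

Distance alone: (1.22/8.60)² = 0.02012, so 5040 × 0.02012 = 101.4 R/h.
Shield: 58.1/12.0 = 4.842 half-value layers → attenuation 2^(−4.842) = 0.03487.
Combined: 101.4 × 0.03487 = 3.536 R/h.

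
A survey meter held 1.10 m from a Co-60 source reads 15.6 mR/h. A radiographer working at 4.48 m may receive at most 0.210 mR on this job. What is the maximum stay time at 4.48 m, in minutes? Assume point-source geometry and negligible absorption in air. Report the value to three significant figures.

Since intensity falls as 1/r², rate at 4.48 m:
(1.10/4.48)² = 0.06029, so 15.6 × 0.06029 = 0.9405 mR/h.
Stay time = 0.210 mR ÷ 0.9405 mR/h = 0.2233 h = 13.40 min.

13.4 min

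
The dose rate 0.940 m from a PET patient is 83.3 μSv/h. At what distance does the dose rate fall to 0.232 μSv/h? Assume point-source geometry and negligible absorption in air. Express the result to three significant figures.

17.8 m

Applying the 1/r² law, d₂ = d₁·√(I₁/I₂).
I₁/I₂ = 83.3/0.232 = 359.1, so d₂ = 0.940 × √359.1 = 17.81 m.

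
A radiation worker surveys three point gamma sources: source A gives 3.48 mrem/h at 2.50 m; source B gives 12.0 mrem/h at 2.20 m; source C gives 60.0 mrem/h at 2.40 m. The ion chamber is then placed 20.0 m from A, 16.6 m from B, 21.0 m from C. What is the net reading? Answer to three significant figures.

Each source contributes Iᵢ·(dᵢ/rᵢ)²; contributions add.
A: 3.48 × (2.50/20.0)² = 0.05437 mrem/h
B: 12.0 × (2.20/16.6)² = 0.2108 mrem/h
C: 60.0 × (2.40/21.0)² = 0.7837 mrem/h
Total = 0.05437 + 0.2108 + 0.7837 = 1.049 mrem/h.

1.05 mrem/h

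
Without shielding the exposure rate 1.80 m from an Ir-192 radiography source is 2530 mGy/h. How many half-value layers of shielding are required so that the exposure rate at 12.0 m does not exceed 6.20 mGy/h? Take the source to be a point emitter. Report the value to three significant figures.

3.20 half-value layers

At 12.0 m, distance alone gives 2530 × (1.80/12.0)² = 2530 × 0.02250 = 56.92 mGy/h.
Further attenuation needed: 56.92/6.20 = 9.181.
n = log₂(9.181) = 3.199 half-value layers.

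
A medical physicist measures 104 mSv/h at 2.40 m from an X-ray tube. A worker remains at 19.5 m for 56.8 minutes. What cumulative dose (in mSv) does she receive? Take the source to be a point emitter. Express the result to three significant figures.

Using I₁d₁² = I₂d₂², rate at 19.5 m:
(2.40/19.5)² = 0.01515, so 104 × 0.01515 = 1.576 mSv/h.
Dose = rate × time = 1.576 mSv/h × 0.9467 h = 1.492 mSv.

1.49 mSv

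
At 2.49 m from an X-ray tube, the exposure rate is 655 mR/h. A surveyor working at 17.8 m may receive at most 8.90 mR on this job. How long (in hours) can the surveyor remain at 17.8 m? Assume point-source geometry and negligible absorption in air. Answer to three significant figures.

0.694 h

Since intensity falls as 1/r², rate at 17.8 m:
(2.49/17.8)² = 0.01957, so 655 × 0.01957 = 12.82 mR/h.
Stay time = 8.90 mR ÷ 12.82 mR/h = 0.6942 h.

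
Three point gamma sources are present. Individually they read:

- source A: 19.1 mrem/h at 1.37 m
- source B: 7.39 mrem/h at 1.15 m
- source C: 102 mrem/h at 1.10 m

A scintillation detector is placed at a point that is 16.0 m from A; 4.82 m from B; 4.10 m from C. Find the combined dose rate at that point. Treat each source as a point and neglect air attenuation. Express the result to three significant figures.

7.90 mrem/h

Each source contributes Iᵢ·(dᵢ/rᵢ)²; contributions add.
A: 19.1 × (1.37/16.0)² = 0.1400 mrem/h
B: 7.39 × (1.15/4.82)² = 0.4207 mrem/h
C: 102 × (1.10/4.10)² = 7.342 mrem/h
Total = 0.1400 + 0.4207 + 7.342 = 7.903 mrem/h.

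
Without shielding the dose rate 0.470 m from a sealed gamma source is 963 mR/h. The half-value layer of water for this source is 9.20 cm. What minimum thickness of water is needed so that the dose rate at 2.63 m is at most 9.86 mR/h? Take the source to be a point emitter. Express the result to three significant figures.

At 2.63 m, distance alone gives 963 × (0.470/2.63)² = 963 × 0.03194 = 30.76 mR/h.
Further attenuation needed: 30.76/9.86 = 3.120.
n = log₂(3.120) = 1.642 half-value layers.
Thickness = 1.642 × 9.20 cm = 15.11 cm.

15.1 cm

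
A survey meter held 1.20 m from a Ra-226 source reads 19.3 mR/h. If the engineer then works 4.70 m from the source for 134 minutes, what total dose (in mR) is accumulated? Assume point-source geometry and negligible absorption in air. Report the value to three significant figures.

Using I₁d₁² = I₂d₂², rate at 4.70 m:
(1.20/4.70)² = 0.06519, so 19.3 × 0.06519 = 1.258 mR/h.
Dose = rate × time = 1.258 mR/h × 2.233 h = 2.809 mR.

2.81 mR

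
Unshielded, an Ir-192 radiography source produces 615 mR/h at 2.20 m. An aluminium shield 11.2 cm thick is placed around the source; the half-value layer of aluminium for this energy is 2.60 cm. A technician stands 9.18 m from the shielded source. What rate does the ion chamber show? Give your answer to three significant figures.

1.78 mR/h

Distance alone: (2.20/9.18)² = 0.05743, so 615 × 0.05743 = 35.32 mR/h.
Shield: 11.2/2.60 = 4.308 half-value layers → attenuation 2^(−4.308) = 0.05049.
Combined: 35.32 × 0.05049 = 1.783 mR/h.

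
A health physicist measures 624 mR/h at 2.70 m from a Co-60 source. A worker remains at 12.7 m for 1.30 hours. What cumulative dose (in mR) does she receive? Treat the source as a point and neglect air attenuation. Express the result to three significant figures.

Intensity scales as (d₁/d₂)², so rate at 12.7 m:
624 × (2.70/12.7)² = 624 × 0.04520 = 28.20 mR/h.
Dose = rate × time = 28.20 mR/h × 1.300 h = 36.66 mR.

36.7 mR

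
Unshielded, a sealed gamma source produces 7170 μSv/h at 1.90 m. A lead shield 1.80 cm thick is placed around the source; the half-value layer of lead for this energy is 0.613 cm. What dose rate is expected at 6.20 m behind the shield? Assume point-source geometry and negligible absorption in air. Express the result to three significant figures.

Distance alone: 7170 × (1.90/6.20)² = 7170 × 0.09391 = 673.3 μSv/h.
Shield: 1.80/0.613 = 2.936 half-value layers → attenuation 2^(−2.936) = 0.1307.
Combined: 673.3 × 0.1307 = 88.00 μSv/h.

88.0 μSv/h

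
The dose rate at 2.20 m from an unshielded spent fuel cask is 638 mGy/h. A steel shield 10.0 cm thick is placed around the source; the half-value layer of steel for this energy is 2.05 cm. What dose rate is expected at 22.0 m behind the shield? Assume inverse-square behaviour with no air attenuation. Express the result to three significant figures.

Distance alone: (2.20/22.0)² = 0.01000, so 638 × 0.01000 = 6.380 mGy/h.
Shield: 10.0/2.05 = 4.878 half-value layers → attenuation 2^(−4.878) = 0.03401.
Combined: 6.380 × 0.03401 = 0.2170 mGy/h.

0.217 mGy/h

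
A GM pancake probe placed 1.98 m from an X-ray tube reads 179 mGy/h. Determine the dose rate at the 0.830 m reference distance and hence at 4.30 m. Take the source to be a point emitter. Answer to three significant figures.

Intensity scales as (d₁/d₂)², so
At 0.830 m: (1.98/0.830)² = 5.691, so 179 × 5.691 = 1019 mGy/h
At 4.30 m: 1019 × (0.830/4.30)² = 1019 × 0.03726 = 37.97 mGy/h.

1020 mGy/h; 38.0 mGy/h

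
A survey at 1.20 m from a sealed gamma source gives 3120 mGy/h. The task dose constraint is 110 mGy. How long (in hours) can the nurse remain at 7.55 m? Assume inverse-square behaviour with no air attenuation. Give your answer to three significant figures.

1.40 h

By the inverse-square law, rate at 7.55 m:
(1.20/7.55)² = 0.02526, so 3120 × 0.02526 = 78.81 mGy/h.
Stay time = 110 mGy ÷ 78.81 mGy/h = 1.396 h.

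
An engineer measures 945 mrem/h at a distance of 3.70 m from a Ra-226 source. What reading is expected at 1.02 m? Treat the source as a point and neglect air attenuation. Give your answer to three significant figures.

Intensity scales as (d₁/d₂)², so the rate at 1.02 m is
945 × (3.70/1.02)² = 945 × 13.16 = 12440 mrem/h.

12400 mrem/h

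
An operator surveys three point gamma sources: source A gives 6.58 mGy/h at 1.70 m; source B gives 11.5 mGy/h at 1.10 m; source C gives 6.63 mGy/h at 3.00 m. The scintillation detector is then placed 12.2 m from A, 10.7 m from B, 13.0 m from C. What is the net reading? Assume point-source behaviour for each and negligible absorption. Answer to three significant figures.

0.602 mGy/h

Each source contributes Iᵢ·(dᵢ/rᵢ)²; contributions add.
A: 6.58 × (1.70/12.2)² = 0.1278 mGy/h
B: 11.5 × (1.10/10.7)² = 0.1215 mGy/h
C: 6.63 × (3.00/13.0)² = 0.3531 mGy/h
Total = 0.1278 + 0.1215 + 0.3531 = 0.6024 mGy/h.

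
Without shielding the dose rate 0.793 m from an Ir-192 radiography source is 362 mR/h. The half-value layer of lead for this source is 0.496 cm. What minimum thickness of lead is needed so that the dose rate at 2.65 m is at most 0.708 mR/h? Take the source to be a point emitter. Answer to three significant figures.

At 2.65 m, distance alone gives 362 × (0.793/2.65)² = 362 × 0.08955 = 32.42 mR/h.
Further attenuation needed: 32.42/0.708 = 45.79.
n = log₂(45.79) = 5.517 half-value layers.
Thickness = 5.517 × 0.496 cm = 2.736 cm.

2.74 cm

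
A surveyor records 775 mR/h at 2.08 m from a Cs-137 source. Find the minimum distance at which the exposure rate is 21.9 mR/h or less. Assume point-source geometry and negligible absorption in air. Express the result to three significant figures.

12.4 m

Since intensity falls as 1/r², d₂ = d₁·√(I₁/I₂).
I₁/I₂ = 775/21.9 = 35.39, so d₂ = 2.08 × √35.39 = 12.37 m.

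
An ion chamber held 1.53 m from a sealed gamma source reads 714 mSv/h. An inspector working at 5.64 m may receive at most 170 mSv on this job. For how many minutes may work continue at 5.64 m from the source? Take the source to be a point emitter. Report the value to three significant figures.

194 min

Intensity scales as (d₁/d₂)², so rate at 5.64 m:
714 × (1.53/5.64)² = 714 × 0.07359 = 52.54 mSv/h.
Stay time = 170 mSv ÷ 52.54 mSv/h = 3.236 h = 194.2 min.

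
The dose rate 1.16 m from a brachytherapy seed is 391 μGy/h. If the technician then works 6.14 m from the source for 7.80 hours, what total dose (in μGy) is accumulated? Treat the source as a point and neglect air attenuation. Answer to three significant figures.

Since intensity falls as 1/r², rate at 6.14 m:
391 × (1.16/6.14)² = 391 × 0.03569 = 13.95 μGy/h.
Dose = rate × time = 13.95 μGy/h × 7.800 h = 108.8 μGy.

109 μGy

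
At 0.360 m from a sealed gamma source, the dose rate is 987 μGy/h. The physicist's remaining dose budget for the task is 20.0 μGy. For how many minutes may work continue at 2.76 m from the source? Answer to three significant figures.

Using I₁d₁² = I₂d₂², rate at 2.76 m:
(0.360/2.76)² = 0.01701, so 987 × 0.01701 = 16.79 μGy/h.
Stay time = 20.0 μGy ÷ 16.79 μGy/h = 1.191 h = 71.46 min.

71.5 min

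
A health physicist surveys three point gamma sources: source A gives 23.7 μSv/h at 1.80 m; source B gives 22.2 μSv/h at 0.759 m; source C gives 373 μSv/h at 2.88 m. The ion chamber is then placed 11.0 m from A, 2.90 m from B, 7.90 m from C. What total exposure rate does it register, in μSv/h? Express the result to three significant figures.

By superposition, sum each source's inverse-square contribution:
A: 23.7 × (1.80/11.0)² = 0.6346 μSv/h
B: 22.2 × (0.759/2.90)² = 1.521 μSv/h
C: 373 × (2.88/7.90)² = 49.57 μSv/h
Total = 0.6346 + 1.521 + 49.57 = 51.73 μSv/h.

51.7 μSv/h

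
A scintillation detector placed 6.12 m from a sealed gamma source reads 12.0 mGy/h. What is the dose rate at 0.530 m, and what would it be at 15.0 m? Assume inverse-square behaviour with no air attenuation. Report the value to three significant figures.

Using I₁d₁² = I₂d₂²,
At 0.530 m: (6.12/0.530)² = 133.3, so 12.0 × 133.3 = 1600 mGy/h
At 15.0 m: 1600 × (0.530/15.0)² = 1600 × 0.001248 = 1.997 mGy/h.

1600 mGy/h; 2.00 mGy/h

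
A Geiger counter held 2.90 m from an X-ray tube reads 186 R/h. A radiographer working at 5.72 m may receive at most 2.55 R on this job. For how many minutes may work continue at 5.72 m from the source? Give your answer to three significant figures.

Intensity scales as (d₁/d₂)², so rate at 5.72 m:
186 × (2.90/5.72)² = 186 × 0.2570 = 47.80 R/h.
Stay time = 2.55 R ÷ 47.80 R/h = 0.05335 h = 3.201 min.

3.20 min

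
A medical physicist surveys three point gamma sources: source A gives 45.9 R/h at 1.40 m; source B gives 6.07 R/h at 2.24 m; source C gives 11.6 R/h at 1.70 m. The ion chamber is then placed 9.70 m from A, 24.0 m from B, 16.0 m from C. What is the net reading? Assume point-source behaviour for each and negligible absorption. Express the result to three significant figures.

1.14 R/h

By superposition, sum each source's inverse-square contribution:
A: 45.9 × (1.40/9.70)² = 0.9561 R/h
B: 6.07 × (2.24/24.0)² = 0.05288 R/h
C: 11.6 × (1.70/16.0)² = 0.1310 R/h
Total = 0.9561 + 0.05288 + 0.1310 = 1.140 R/h.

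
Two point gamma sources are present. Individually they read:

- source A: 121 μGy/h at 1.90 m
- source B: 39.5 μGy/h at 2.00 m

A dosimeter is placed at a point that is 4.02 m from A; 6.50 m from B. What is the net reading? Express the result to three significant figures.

30.8 μGy/h

By superposition, sum each source's inverse-square contribution:
A: 121 × (1.90/4.02)² = 27.03 μGy/h
B: 39.5 × (2.00/6.50)² = 3.740 μGy/h
Total = 27.03 + 3.740 = 30.77 μGy/h.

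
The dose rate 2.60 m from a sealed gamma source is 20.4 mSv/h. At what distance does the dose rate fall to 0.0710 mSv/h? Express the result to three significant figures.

44.1 m

Using I₁d₁² = I₂d₂², d₂ = d₁·√(I₁/I₂).
I₁/I₂ = 20.4/0.0710 = 287.3, so d₂ = 2.60 × √287.3 = 44.07 m.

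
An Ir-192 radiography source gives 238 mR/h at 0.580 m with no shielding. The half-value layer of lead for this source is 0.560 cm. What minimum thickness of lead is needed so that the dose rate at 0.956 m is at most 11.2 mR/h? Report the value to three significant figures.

1.66 cm

At 0.956 m, distance alone gives (0.580/0.956)² = 0.3681, so 238 × 0.3681 = 87.61 mR/h.
Further attenuation needed: 87.61/11.2 = 7.822.
n = log₂(7.822) = 2.968 half-value layers.
Thickness = 2.968 × 0.560 cm = 1.662 cm.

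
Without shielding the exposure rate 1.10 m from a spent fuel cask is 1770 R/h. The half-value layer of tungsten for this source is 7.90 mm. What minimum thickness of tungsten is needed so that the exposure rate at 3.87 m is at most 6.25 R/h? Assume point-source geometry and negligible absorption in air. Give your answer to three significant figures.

At 3.87 m, distance alone gives (1.10/3.87)² = 0.08079, so 1770 × 0.08079 = 143.0 R/h.
Further attenuation needed: 143.0/6.25 = 22.88.
n = log₂(22.88) = 4.516 half-value layers.
Thickness = 4.516 × 7.90 mm = 35.68 mm.

35.7 mm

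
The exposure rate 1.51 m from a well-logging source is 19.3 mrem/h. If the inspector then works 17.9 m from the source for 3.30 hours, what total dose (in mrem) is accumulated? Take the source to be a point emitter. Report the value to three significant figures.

0.453 mrem

Using I₁d₁² = I₂d₂², rate at 17.9 m:
19.3 × (1.51/17.9)² = 19.3 × 0.007116 = 0.1373 mrem/h.
Dose = rate × time = 0.1373 mrem/h × 3.300 h = 0.4531 mrem.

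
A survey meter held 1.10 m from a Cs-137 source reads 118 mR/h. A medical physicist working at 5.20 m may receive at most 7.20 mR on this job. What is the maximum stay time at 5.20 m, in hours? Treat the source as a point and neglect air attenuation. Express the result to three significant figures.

Using I₁d₁² = I₂d₂², rate at 5.20 m:
(1.10/5.20)² = 0.04475, so 118 × 0.04475 = 5.280 mR/h.
Stay time = 7.20 mR ÷ 5.280 mR/h = 1.364 h.

1.36 h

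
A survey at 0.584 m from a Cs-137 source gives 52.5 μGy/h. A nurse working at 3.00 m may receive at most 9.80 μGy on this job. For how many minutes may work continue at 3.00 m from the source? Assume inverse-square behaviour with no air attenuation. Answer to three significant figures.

By the inverse-square law, rate at 3.00 m:
(0.584/3.00)² = 0.03790, so 52.5 × 0.03790 = 1.990 μGy/h.
Stay time = 9.80 μGy ÷ 1.990 μGy/h = 4.925 h = 295.5 min.

296 min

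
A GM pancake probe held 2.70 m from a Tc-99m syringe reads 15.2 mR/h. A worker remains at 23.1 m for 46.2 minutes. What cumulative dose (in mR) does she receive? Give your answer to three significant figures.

0.160 mR

Using I₁d₁² = I₂d₂², rate at 23.1 m:
(2.70/23.1)² = 0.01366, so 15.2 × 0.01366 = 0.2076 mR/h.
Dose = rate × time = 0.2076 mR/h × 0.7700 h = 0.1599 mR.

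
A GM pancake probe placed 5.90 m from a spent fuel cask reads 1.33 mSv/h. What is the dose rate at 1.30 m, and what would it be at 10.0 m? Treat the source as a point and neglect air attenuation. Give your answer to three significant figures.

Applying the 1/r² law,
At 1.30 m: 1.33 × (5.90/1.30)² = 1.33 × 20.60 = 27.40 mSv/h
At 10.0 m: 27.40 × (1.30/10.0)² = 27.40 × 0.01690 = 0.4631 mSv/h.

27.4 mSv/h; 0.463 mSv/h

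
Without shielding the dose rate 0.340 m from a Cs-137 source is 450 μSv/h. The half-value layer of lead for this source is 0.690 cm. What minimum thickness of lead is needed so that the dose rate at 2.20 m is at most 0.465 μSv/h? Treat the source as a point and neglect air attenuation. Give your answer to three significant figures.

At 2.20 m, distance alone gives 450 × (0.340/2.20)² = 450 × 0.02388 = 10.75 μSv/h.
Further attenuation needed: 10.75/0.465 = 23.12.
n = log₂(23.12) = 4.531 half-value layers.
Thickness = 4.531 × 0.690 cm = 3.126 cm.

3.13 cm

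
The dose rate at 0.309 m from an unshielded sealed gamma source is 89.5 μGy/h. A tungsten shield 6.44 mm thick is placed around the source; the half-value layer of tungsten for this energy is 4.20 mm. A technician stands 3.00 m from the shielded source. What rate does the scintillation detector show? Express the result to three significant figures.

0.328 μGy/h

Distance alone: (0.309/3.00)² = 0.01061, so 89.5 × 0.01061 = 0.9496 μGy/h.
Shield: 6.44/4.20 = 1.533 half-value layers → attenuation 2^(−1.533) = 0.3456.
Combined: 0.9496 × 0.3456 = 0.3282 μGy/h.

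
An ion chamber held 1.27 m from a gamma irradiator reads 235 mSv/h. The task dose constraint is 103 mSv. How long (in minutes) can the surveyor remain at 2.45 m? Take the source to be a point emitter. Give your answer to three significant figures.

97.9 min

Using I₁d₁² = I₂d₂², rate at 2.45 m:
235 × (1.27/2.45)² = 235 × 0.2687 = 63.14 mSv/h.
Stay time = 103 mSv ÷ 63.14 mSv/h = 1.631 h = 97.86 min.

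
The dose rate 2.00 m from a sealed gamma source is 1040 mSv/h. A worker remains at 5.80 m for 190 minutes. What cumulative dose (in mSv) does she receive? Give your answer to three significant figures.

Intensity scales as (d₁/d₂)², so rate at 5.80 m:
1040 × (2.00/5.80)² = 1040 × 0.1189 = 123.7 mSv/h.
Dose = rate × time = 123.7 mSv/h × 3.167 h = 391.8 mSv.

392 mSv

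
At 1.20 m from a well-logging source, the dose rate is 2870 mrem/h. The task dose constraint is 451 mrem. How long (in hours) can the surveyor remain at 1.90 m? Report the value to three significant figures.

0.394 h

Using I₁d₁² = I₂d₂², rate at 1.90 m:
2870 × (1.20/1.90)² = 2870 × 0.3989 = 1145 mrem/h.
Stay time = 451 mrem ÷ 1145 mrem/h = 0.3939 h.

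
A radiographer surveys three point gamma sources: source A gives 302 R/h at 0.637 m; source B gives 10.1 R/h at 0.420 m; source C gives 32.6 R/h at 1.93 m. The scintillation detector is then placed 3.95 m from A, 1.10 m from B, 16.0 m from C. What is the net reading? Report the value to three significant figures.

Each source contributes Iᵢ·(dᵢ/rᵢ)²; contributions add.
A: 302 × (0.637/3.95)² = 7.854 R/h
B: 10.1 × (0.420/1.10)² = 1.472 R/h
C: 32.6 × (1.93/16.0)² = 0.4743 R/h
Total = 7.854 + 1.472 + 0.4743 = 9.800 R/h.

9.80 R/h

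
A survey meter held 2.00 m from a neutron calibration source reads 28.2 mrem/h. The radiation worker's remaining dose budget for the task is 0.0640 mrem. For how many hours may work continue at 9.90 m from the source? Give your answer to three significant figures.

Intensity scales as (d₁/d₂)², so rate at 9.90 m:
28.2 × (2.00/9.90)² = 28.2 × 0.04081 = 1.151 mrem/h.
Stay time = 0.0640 mrem ÷ 1.151 mrem/h = 0.05560 h.

0.0556 h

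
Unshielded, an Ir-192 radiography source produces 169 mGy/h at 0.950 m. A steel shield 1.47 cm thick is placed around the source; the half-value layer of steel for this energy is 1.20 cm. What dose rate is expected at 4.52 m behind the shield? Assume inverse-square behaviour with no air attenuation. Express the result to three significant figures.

Distance alone: (0.950/4.52)² = 0.04417, so 169 × 0.04417 = 7.465 mGy/h.
Shield: 1.47/1.20 = 1.225 half-value layers → attenuation 2^(−1.225) = 0.4278.
Combined: 7.465 × 0.4278 = 3.194 mGy/h.

3.19 mGy/h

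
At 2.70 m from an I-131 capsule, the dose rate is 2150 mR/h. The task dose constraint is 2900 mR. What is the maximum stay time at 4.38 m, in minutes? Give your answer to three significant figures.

Intensity scales as (d₁/d₂)², so rate at 4.38 m:
(2.70/4.38)² = 0.3800, so 2150 × 0.3800 = 817.0 mR/h.
Stay time = 2900 mR ÷ 817.0 mR/h = 3.550 h = 213.0 min.

213 min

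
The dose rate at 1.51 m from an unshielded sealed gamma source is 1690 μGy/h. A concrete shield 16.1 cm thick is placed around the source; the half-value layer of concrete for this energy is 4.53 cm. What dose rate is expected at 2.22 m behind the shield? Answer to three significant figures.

66.6 μGy/h

Distance alone: (1.51/2.22)² = 0.4626, so 1690 × 0.4626 = 781.8 μGy/h.
Shield: 16.1/4.53 = 3.554 half-value layers → attenuation 2^(−3.554) = 0.08514.
Combined: 781.8 × 0.08514 = 66.56 μGy/h.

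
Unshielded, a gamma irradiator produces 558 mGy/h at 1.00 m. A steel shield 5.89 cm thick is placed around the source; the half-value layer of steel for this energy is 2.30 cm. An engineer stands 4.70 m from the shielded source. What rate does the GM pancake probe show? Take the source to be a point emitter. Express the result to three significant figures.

Distance alone: 558 × (1.00/4.70)² = 558 × 0.04527 = 25.26 mGy/h.
Shield: 5.89/2.30 = 2.561 half-value layers → attenuation 2^(−2.561) = 0.1695.
Combined: 25.26 × 0.1695 = 4.282 mGy/h.

4.28 mGy/h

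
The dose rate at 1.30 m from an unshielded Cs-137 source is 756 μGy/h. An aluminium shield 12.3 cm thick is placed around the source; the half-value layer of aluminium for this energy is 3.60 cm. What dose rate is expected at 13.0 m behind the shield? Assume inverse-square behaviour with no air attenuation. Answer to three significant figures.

Distance alone: (1.30/13.0)² = 0.01000, so 756 × 0.01000 = 7.560 μGy/h.
Shield: 12.3/3.60 = 3.417 half-value layers → attenuation 2^(−3.417) = 0.09362.
Combined: 7.560 × 0.09362 = 0.7078 μGy/h.

0.708 μGy/h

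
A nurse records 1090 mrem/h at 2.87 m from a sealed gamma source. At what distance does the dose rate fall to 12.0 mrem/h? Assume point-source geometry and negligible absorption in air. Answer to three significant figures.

27.4 m

By the inverse-square law, d₂ = d₁·√(I₁/I₂).
I₁/I₂ = 1090/12.0 = 90.83, so d₂ = 2.87 × √90.83 = 27.35 m.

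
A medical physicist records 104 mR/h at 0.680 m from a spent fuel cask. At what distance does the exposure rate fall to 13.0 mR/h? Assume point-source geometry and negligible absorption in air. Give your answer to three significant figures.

1.92 m

Since intensity falls as 1/r², d₂ = d₁·√(I₁/I₂).
I₁/I₂ = 104/13.0 = 8.000, so d₂ = 0.680 × √8.000 = 1.923 m.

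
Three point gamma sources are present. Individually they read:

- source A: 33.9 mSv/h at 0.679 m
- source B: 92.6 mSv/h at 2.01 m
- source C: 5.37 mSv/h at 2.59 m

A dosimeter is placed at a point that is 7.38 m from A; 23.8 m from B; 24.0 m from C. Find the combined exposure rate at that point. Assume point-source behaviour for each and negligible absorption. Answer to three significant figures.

1.01 mSv/h

Each source contributes Iᵢ·(dᵢ/rᵢ)²; contributions add.
A: 33.9 × (0.679/7.38)² = 0.2870 mSv/h
B: 92.6 × (2.01/23.8)² = 0.6605 mSv/h
C: 5.37 × (2.59/24.0)² = 0.06254 mSv/h
Total = 0.2870 + 0.6605 + 0.06254 = 1.010 mSv/h.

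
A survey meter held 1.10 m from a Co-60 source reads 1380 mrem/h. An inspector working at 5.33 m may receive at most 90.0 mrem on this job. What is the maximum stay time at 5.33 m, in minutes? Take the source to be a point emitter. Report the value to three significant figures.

Applying the 1/r² law, rate at 5.33 m:
1380 × (1.10/5.33)² = 1380 × 0.04259 = 58.77 mrem/h.
Stay time = 90.0 mrem ÷ 58.77 mrem/h = 1.531 h = 91.86 min.

91.9 min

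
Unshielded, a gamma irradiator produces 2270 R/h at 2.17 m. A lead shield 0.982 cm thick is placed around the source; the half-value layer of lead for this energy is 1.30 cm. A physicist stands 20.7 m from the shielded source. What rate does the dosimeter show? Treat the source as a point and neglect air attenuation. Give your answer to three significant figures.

14.8 R/h

Distance alone: (2.17/20.7)² = 0.01099, so 2270 × 0.01099 = 24.95 R/h.
Shield: 0.982/1.30 = 0.7554 half-value layers → attenuation 2^(−0.7554) = 0.5924.
Combined: 24.95 × 0.5924 = 14.78 R/h.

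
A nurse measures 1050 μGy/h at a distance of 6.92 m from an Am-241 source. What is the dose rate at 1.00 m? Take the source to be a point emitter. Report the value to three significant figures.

50300 μGy/h

Using I₁d₁² = I₂d₂², the rate at 1.00 m is
(6.92/1.00)² = 47.89, so 1050 × 47.89 = 50280 μGy/h.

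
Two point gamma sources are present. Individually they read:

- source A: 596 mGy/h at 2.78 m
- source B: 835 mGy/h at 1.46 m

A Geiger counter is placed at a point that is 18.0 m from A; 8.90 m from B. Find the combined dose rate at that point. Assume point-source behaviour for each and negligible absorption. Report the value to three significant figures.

36.7 mGy/h

By superposition, sum each source's inverse-square contribution:
A: 596 × (2.78/18.0)² = 14.22 mGy/h
B: 835 × (1.46/8.90)² = 22.47 mGy/h
Total = 14.22 + 22.47 = 36.69 mGy/h.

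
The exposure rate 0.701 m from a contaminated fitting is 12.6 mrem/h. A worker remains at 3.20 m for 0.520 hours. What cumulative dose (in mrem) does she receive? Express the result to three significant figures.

0.314 mrem

Applying the 1/r² law, rate at 3.20 m:
12.6 × (0.701/3.20)² = 12.6 × 0.04799 = 0.6047 mrem/h.
Dose = rate × time = 0.6047 mrem/h × 0.5200 h = 0.3144 mrem.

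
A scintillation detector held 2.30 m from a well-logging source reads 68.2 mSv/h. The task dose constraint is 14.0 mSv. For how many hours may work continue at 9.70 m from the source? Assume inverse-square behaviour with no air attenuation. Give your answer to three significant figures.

Intensity scales as (d₁/d₂)², so rate at 9.70 m:
(2.30/9.70)² = 0.05622, so 68.2 × 0.05622 = 3.834 mSv/h.
Stay time = 14.0 mSv ÷ 3.834 mSv/h = 3.652 h.

3.65 h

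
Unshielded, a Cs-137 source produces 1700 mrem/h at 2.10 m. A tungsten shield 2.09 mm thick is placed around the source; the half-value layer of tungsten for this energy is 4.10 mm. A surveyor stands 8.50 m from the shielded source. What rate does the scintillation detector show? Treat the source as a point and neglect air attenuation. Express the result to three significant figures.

72.9 mrem/h

Distance alone: 1700 × (2.10/8.50)² = 1700 × 0.06104 = 103.8 mrem/h.
Shield: 2.09/4.10 = 0.5098 half-value layers → attenuation 2^(−0.5098) = 0.7023.
Combined: 103.8 × 0.7023 = 72.90 mrem/h.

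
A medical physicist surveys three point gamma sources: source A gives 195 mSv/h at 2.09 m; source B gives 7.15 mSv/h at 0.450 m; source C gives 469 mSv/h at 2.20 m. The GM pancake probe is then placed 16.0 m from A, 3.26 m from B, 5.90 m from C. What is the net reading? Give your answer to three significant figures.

68.7 mSv/h

Each source contributes Iᵢ·(dᵢ/rᵢ)²; contributions add.
A: 195 × (2.09/16.0)² = 3.327 mSv/h
B: 7.15 × (0.450/3.26)² = 0.1362 mSv/h
C: 469 × (2.20/5.90)² = 65.21 mSv/h
Total = 3.327 + 0.1362 + 65.21 = 68.67 mSv/h.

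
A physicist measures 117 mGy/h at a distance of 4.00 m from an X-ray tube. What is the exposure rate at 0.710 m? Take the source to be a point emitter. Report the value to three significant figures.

3710 mGy/h

Applying the 1/r² law, the rate at 0.710 m is
117 × (4.00/0.710)² = 117 × 31.74 = 3714 mGy/h.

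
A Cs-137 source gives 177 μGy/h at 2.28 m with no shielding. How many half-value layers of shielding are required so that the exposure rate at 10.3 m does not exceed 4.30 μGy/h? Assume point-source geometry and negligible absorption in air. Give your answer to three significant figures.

1.01 half-value layers

At 10.3 m, distance alone gives 177 × (2.28/10.3)² = 177 × 0.04900 = 8.673 μGy/h.
Further attenuation needed: 8.673/4.30 = 2.017.
n = log₂(2.017) = 1.012 half-value layers.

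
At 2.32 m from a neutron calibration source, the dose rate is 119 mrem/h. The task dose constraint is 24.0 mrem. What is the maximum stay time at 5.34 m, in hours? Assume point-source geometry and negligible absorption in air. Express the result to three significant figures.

By the inverse-square law, rate at 5.34 m:
119 × (2.32/5.34)² = 119 × 0.1888 = 22.47 mrem/h.
Stay time = 24.0 mrem ÷ 22.47 mrem/h = 1.068 h.

1.07 h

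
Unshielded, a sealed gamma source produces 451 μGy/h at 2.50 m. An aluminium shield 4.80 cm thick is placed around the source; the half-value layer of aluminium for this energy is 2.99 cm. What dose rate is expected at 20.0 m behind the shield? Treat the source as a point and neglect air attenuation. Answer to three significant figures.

2.32 μGy/h

Distance alone: 451 × (2.50/20.0)² = 451 × 0.01562 = 7.045 μGy/h.
Shield: 4.80/2.99 = 1.605 half-value layers → attenuation 2^(−1.605) = 0.3287.
Combined: 7.045 × 0.3287 = 2.316 μGy/h.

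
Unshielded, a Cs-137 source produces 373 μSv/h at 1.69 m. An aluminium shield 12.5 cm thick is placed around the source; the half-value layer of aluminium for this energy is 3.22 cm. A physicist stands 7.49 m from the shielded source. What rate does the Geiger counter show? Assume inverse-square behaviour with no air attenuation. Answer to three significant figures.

Distance alone: 373 × (1.69/7.49)² = 373 × 0.05091 = 18.99 μSv/h.
Shield: 12.5/3.22 = 3.882 half-value layers → attenuation 2^(−3.882) = 0.06783.
Combined: 18.99 × 0.06783 = 1.288 μSv/h.

1.29 μSv/h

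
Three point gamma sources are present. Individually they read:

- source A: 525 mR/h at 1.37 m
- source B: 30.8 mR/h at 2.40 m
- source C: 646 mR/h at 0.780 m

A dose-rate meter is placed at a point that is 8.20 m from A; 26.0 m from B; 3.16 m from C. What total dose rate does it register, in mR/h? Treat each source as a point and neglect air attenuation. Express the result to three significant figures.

By superposition, sum each source's inverse-square contribution:
A: 525 × (1.37/8.20)² = 14.65 mR/h
B: 30.8 × (2.40/26.0)² = 0.2624 mR/h
C: 646 × (0.780/3.16)² = 39.36 mR/h
Total = 14.65 + 0.2624 + 39.36 = 54.27 mR/h.

54.3 mR/h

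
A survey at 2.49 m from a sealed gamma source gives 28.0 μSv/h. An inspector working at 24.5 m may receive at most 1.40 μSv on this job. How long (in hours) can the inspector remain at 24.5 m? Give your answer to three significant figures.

Applying the 1/r² law, rate at 24.5 m:
28.0 × (2.49/24.5)² = 28.0 × 0.01033 = 0.2892 μSv/h.
Stay time = 1.40 μSv ÷ 0.2892 μSv/h = 4.841 h.

4.84 h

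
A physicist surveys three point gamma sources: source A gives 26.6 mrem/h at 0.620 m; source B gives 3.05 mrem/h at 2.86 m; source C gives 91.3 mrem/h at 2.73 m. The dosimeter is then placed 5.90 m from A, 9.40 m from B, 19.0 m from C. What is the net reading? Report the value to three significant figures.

2.46 mrem/h

Each source contributes Iᵢ·(dᵢ/rᵢ)²; contributions add.
A: 26.6 × (0.620/5.90)² = 0.2937 mrem/h
B: 3.05 × (2.86/9.40)² = 0.2823 mrem/h
C: 91.3 × (2.73/19.0)² = 1.885 mrem/h
Total = 0.2937 + 0.2823 + 1.885 = 2.461 mrem/h.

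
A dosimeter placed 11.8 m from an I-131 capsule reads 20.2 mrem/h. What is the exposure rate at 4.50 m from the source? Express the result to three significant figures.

Applying the 1/r² law, scaling from 11.8 m to 4.50 m:
20.2 × (11.8/4.50)² = 20.2 × 6.876 = 138.9 mrem/h.

139 mrem/h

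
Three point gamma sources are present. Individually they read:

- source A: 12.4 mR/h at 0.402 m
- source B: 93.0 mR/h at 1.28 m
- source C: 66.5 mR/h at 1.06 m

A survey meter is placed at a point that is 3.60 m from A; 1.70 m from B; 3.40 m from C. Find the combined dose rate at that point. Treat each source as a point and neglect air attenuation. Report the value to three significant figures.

59.3 mR/h

Each source contributes Iᵢ·(dᵢ/rᵢ)²; contributions add.
A: 12.4 × (0.402/3.60)² = 0.1546 mR/h
B: 93.0 × (1.28/1.70)² = 52.72 mR/h
C: 66.5 × (1.06/3.40)² = 6.464 mR/h
Total = 0.1546 + 52.72 + 6.464 = 59.34 mR/h.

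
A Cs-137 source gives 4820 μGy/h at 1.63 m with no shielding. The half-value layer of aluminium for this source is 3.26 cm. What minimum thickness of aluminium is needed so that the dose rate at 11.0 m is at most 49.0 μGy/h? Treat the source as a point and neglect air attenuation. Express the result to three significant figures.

At 11.0 m, distance alone gives (1.63/11.0)² = 0.02196, so 4820 × 0.02196 = 105.8 μGy/h.
Further attenuation needed: 105.8/49.0 = 2.159.
n = log₂(2.159) = 1.110 half-value layers.
Thickness = 1.110 × 3.26 cm = 3.619 cm.

3.62 cm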